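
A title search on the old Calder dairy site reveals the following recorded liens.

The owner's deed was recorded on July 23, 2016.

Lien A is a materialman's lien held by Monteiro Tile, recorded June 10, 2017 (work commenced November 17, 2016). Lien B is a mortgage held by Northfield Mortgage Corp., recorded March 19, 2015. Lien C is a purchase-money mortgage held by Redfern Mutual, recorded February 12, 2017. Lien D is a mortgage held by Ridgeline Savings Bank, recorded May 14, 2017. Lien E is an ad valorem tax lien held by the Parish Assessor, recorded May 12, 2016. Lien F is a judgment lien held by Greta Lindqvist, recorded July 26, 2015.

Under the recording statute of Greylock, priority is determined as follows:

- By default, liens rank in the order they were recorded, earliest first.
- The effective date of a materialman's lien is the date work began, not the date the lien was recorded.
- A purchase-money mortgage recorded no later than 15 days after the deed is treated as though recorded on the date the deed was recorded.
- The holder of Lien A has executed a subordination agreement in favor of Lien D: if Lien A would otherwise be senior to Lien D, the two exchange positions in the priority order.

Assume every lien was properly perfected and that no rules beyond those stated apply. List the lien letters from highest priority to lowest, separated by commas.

Adjusting effective dates: A's effective date is November 17, 2016, when work began; C was recorded 204 days after the deed, outside the 15-day window, so it keeps its recording date.
Ordering by effective date: B (March 19, 2015), F (July 26, 2015), E (May 12, 2016), A (November 17, 2016), C (February 12, 2017), D (May 14, 2017).
Because A would otherwise rank above D, the subordination swaps them.

B, F, E, D, C, A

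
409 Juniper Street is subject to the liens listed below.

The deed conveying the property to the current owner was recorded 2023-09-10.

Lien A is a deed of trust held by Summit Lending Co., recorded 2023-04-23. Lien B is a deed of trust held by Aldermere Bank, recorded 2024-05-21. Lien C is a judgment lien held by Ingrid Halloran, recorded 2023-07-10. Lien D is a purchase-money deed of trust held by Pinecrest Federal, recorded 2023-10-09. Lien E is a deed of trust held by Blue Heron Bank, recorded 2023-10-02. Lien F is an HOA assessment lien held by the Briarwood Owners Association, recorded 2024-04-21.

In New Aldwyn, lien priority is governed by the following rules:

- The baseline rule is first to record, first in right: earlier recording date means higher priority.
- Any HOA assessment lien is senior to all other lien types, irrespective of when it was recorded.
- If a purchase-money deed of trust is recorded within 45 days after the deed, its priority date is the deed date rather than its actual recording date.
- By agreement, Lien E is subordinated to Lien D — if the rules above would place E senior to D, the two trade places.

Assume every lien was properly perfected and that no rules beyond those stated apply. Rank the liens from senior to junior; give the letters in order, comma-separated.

Effective dates: D's effective date is the deed date, 2023-09-10.
F is an HOA assessment lien, so it outranks all other liens regardless of date.
The other liens, earliest effective date first: A (2023-04-23), C (2023-07-10), D (2023-09-10), E (2023-10-02), B (2024-05-21).
E already ranks below D; the subordination has no effect.

F, A, C, D, E, B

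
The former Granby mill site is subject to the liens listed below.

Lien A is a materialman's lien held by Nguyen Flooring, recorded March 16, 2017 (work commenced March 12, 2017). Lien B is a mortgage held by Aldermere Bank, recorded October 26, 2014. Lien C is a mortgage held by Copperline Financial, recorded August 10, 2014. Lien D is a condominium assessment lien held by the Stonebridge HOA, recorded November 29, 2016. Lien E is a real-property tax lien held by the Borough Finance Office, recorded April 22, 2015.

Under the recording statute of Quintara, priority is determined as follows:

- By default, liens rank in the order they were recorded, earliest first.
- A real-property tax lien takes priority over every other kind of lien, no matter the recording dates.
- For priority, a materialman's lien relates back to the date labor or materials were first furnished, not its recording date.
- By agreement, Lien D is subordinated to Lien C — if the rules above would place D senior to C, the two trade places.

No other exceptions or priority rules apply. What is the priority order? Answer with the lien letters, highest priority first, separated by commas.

First, effective dates: A's effective date is March 12, 2017, when work began.
E is a real-property tax lien, so it outranks all other liens regardless of date.
Ordering the rest by effective date: C (August 10, 2014), B (October 26, 2014), D (November 29, 2016), A (March 12, 2017).
D already ranks below C; the subordination has no effect.

E, C, B, D, A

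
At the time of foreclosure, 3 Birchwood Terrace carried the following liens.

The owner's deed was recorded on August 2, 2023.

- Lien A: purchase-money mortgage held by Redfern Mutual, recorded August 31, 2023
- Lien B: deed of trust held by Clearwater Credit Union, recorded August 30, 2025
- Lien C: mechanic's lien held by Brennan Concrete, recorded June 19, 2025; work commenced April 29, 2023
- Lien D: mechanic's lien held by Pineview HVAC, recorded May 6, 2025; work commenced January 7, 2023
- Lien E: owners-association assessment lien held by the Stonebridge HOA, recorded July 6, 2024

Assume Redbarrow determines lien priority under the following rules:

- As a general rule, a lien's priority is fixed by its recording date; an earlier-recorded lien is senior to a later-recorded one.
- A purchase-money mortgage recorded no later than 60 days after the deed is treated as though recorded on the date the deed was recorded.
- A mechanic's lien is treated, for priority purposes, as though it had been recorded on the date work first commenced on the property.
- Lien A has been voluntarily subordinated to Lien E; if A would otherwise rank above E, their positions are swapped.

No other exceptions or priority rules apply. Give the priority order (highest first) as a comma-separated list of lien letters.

D, C, E, A, B

Effective dates after the stated exceptions: A was recorded within the 60-day window, so its effective date is the deed date August 2, 2023; C's effective date is April 29, 2023, when work began; D is treated as recorded January 7, 2023, the work-commencement date.
Ordering by effective date: D (January 7, 2023), C (April 29, 2023), A (August 2, 2023), E (July 6, 2024), B (August 30, 2025).
Because A would otherwise rank above E, the subordination swaps them.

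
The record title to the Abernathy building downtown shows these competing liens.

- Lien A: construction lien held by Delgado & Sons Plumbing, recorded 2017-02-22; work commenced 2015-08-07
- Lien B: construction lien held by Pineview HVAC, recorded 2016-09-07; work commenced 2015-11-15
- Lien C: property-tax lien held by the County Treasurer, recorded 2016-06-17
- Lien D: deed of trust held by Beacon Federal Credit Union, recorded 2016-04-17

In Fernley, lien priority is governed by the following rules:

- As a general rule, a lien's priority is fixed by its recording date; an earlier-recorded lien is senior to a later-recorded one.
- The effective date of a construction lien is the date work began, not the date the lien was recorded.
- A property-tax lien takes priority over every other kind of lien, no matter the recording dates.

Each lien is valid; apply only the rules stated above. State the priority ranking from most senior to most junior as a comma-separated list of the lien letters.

Effective dates: A's effective date is 2015-08-07, when work began; B's effective date is 2015-11-15, when work began.
C is a property-tax lien, so it outranks all other liens regardless of date.
Among the remaining liens, by effective date: A (2015-08-07), B (2015-11-15), D (2016-04-17).

C, A, B, D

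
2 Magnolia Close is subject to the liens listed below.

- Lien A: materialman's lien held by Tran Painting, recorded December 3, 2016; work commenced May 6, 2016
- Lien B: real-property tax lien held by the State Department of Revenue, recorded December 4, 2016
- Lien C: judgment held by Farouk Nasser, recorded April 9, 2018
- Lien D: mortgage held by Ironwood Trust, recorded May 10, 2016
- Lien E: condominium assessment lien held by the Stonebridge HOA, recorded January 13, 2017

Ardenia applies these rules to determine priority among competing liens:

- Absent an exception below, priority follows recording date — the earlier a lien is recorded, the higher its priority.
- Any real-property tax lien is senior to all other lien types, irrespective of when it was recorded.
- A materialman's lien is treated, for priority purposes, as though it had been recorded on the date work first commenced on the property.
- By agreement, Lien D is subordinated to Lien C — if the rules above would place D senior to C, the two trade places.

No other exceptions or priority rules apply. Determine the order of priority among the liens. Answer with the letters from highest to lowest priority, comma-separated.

Effective dates after the stated exceptions: A is treated as recorded May 6, 2016, the work-commencement date.
As a real-property tax lien, B is senior to every other lien.
Among the remaining liens, by effective date: A (May 6, 2016), D (May 10, 2016), E (January 13, 2017), C (April 9, 2018).
The subordination applies — D was senior to C — so D and C swap.

B, A, C, E, D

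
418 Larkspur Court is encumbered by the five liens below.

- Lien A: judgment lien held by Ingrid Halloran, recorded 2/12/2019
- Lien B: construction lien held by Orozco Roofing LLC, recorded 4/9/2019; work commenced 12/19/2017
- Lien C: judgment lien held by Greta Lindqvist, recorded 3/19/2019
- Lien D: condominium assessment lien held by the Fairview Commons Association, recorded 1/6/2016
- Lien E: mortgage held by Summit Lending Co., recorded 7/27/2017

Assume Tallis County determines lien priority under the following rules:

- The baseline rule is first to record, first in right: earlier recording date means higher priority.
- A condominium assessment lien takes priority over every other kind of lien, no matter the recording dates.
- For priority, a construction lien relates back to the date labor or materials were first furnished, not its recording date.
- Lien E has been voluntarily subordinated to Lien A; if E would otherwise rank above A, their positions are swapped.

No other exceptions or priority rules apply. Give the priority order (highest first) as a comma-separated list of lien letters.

D, A, B, E, C

Adjusting effective dates: B is treated as recorded 12/19/2017, the work-commencement date.
D, as a condominium assessment lien, has superpriority and ranks first.
Among the remaining liens, by effective date: E (7/27/2017), B (12/19/2017), A (2/12/2019), C (3/19/2019).
E is senior to A before the subordination, so the two trade places.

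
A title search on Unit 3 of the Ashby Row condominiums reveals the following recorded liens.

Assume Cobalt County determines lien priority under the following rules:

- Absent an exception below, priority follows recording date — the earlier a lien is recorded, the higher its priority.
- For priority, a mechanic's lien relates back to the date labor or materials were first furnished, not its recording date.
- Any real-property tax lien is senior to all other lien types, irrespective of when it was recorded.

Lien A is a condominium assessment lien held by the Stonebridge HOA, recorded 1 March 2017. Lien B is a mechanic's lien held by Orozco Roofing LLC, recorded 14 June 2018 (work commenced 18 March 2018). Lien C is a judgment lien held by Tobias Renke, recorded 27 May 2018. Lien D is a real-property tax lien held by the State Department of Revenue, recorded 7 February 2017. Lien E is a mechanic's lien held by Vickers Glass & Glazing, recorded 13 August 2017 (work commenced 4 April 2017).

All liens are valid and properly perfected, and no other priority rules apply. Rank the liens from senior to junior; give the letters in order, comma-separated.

D, A, E, B, C

First, effective dates: B is treated as recorded 18 March 2018, the work-commencement date; E is treated as recorded 4 April 2017, the work-commencement date.
D, as a real-property tax lien, has superpriority and ranks first.
The other liens, earliest effective date first: A (1 March 2017), E (4 April 2017), B (18 March 2018), C (27 May 2018).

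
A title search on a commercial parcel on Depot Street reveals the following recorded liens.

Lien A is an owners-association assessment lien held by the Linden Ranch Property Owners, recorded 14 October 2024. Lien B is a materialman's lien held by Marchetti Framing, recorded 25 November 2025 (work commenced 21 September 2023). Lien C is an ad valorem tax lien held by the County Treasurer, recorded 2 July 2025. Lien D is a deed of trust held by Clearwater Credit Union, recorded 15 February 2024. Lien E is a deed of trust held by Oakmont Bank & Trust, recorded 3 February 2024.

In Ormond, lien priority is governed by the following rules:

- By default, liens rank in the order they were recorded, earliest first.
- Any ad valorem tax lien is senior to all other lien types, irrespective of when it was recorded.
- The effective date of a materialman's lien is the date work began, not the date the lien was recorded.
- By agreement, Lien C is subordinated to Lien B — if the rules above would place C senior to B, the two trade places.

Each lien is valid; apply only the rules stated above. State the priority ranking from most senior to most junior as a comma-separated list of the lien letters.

B, C, E, D, A

Effective dates: B's effective date is 21 September 2023, when work began.
C is an ad valorem tax lien, so it outranks all other liens regardless of date.
The other liens, earliest effective date first: B (21 September 2023), E (3 February 2024), D (15 February 2024), A (14 October 2024).
C is senior to B before the subordination, so the two trade places.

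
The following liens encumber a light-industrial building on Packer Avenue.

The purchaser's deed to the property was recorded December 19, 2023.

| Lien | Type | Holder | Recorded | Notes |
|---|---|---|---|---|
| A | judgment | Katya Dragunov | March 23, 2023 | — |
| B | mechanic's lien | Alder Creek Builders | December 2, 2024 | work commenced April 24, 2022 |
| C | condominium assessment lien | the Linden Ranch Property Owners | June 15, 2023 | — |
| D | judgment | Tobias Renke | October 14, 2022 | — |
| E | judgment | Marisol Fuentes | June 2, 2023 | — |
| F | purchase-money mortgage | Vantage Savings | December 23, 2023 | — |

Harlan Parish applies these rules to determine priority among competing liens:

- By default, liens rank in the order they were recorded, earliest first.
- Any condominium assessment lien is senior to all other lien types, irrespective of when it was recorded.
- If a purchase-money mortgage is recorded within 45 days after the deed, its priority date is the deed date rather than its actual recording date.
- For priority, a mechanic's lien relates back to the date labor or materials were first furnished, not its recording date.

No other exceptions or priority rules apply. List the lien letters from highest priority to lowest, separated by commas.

C, B, D, A, E, F

Adjusting effective dates: B is treated as recorded April 24, 2022, the work-commencement date; F was recorded within the 45-day window, so its effective date is the deed date December 19, 2023.
As a condominium assessment lien, C is senior to every other lien.
Ordering the rest by effective date: B (April 24, 2022), D (October 14, 2022), A (March 23, 2023), E (June 2, 2023), F (December 19, 2023).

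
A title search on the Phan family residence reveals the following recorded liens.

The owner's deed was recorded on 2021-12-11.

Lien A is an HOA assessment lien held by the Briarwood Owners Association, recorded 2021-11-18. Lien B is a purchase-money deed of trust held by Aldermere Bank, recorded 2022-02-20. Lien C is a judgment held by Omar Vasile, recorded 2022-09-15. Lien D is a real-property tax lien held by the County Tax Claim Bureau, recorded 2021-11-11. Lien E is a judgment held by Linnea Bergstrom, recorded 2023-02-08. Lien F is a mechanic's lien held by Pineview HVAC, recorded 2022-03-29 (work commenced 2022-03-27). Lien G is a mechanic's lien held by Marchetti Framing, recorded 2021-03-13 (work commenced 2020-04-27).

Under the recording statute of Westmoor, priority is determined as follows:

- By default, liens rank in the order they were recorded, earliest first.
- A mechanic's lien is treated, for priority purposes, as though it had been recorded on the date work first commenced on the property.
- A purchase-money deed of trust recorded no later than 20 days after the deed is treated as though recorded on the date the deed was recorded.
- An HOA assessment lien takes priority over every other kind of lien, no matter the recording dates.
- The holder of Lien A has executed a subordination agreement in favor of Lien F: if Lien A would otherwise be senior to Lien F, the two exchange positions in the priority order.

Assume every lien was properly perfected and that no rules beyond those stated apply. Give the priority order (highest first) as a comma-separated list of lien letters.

Adjusting effective dates: B was recorded 71 days after the deed, outside the 20-day window, so it keeps its recording date; F relates back to 2022-03-27 (work commenced); G is treated as recorded 2020-04-27, the work-commencement date.
A, as an HOA assessment lien, has superpriority and ranks first.
Ordering the rest by effective date: G (2020-04-27), D (2021-11-11), B (2022-02-20), F (2022-03-27), C (2022-09-15), E (2023-02-08).
A would otherwise be senior to F, so under the subordination agreement A and F exchange positions.

F, G, D, B, A, C, E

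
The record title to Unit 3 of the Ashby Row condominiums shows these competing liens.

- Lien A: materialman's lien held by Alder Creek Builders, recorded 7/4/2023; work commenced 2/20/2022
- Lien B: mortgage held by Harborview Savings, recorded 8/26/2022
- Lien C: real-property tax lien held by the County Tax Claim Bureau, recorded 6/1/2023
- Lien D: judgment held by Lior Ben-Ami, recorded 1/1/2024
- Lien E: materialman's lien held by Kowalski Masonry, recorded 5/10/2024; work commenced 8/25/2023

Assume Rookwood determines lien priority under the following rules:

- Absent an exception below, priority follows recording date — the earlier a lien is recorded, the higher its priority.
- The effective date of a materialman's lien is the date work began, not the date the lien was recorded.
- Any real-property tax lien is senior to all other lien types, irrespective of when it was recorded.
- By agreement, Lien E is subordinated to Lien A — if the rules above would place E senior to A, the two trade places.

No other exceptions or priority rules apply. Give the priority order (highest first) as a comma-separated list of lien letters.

First, effective dates: A is treated as recorded 2/20/2022, the work-commencement date; E's effective date is 8/25/2023, when work began.
C, as a real-property tax lien, has superpriority and ranks first.
Ordering the rest by effective date: A (2/20/2022), B (8/26/2022), E (8/25/2023), D (1/1/2024).
Since E is not senior to A, the subordination leaves the order unchanged.

C, A, B, E, D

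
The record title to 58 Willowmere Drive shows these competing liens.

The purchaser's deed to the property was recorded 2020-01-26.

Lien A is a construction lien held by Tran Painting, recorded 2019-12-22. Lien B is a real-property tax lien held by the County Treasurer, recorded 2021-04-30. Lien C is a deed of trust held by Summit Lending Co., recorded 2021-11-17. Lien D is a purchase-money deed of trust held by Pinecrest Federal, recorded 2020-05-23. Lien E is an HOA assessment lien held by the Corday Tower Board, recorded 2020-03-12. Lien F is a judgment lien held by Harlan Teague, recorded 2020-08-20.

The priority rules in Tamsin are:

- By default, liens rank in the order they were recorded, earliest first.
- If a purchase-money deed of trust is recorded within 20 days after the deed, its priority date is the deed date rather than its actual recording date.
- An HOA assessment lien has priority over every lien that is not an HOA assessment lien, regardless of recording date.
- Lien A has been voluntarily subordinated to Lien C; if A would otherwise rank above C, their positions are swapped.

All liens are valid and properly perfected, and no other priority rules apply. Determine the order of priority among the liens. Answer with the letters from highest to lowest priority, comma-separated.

E, C, D, F, B, A

Effective dates after the stated exceptions: D missed the 20-day window (118 days after the deed), so its recording date stands.
E is an HOA assessment lien and takes priority over every other lien.
Among the remaining liens, by effective date: A (2019-12-22), D (2020-05-23), F (2020-08-20), B (2021-04-30), C (2021-11-17).
The subordination applies — A was senior to C — so A and C swap.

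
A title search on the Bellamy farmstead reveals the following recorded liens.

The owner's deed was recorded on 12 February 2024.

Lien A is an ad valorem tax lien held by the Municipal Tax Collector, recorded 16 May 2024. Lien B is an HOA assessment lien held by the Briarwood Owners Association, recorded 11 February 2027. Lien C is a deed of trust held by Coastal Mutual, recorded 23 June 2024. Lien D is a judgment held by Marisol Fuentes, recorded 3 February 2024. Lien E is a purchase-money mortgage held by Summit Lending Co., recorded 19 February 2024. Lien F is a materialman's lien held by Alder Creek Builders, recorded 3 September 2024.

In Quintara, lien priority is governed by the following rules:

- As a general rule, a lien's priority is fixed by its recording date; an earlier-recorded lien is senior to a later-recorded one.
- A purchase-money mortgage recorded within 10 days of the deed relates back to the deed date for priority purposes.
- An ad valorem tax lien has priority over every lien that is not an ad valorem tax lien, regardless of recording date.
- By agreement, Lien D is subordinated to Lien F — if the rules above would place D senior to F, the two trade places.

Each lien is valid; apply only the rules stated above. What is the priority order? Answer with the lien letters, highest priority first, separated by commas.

A, F, E, C, D, B

Effective dates: E's effective date is the deed date, 12 February 2024.
A is an ad valorem tax lien and takes priority over every other lien.
Remaining liens by effective date: D (3 February 2024), E (12 February 2024), C (23 June 2024), F (3 September 2024), B (11 February 2027).
D is senior to F before the subordination, so the two trade places.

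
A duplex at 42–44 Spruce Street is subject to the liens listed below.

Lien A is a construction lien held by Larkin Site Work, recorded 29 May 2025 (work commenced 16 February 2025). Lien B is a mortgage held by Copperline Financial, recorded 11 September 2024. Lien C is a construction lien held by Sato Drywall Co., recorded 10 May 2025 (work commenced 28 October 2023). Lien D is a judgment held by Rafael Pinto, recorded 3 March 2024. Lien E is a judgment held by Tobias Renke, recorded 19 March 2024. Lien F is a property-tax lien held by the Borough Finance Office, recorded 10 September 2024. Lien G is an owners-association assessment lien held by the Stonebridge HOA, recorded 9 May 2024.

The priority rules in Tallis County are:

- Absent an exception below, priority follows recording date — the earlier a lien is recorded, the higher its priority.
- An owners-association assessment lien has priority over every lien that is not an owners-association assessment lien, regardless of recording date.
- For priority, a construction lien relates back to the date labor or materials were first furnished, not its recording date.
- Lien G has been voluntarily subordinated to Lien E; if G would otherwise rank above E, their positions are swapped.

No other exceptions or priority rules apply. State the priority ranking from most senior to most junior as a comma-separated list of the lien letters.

First, effective dates: A's effective date is 16 February 2025, when work began; C is treated as recorded 28 October 2023, the work-commencement date.
G, as an owners-association assessment lien, has superpriority and ranks first.
Remaining liens by effective date: C (28 October 2023), D (3 March 2024), E (19 March 2024), F (10 September 2024), B (11 September 2024), A (16 February 2025).
The subordination applies — G was senior to E — so G and E swap.

E, C, D, G, F, B, A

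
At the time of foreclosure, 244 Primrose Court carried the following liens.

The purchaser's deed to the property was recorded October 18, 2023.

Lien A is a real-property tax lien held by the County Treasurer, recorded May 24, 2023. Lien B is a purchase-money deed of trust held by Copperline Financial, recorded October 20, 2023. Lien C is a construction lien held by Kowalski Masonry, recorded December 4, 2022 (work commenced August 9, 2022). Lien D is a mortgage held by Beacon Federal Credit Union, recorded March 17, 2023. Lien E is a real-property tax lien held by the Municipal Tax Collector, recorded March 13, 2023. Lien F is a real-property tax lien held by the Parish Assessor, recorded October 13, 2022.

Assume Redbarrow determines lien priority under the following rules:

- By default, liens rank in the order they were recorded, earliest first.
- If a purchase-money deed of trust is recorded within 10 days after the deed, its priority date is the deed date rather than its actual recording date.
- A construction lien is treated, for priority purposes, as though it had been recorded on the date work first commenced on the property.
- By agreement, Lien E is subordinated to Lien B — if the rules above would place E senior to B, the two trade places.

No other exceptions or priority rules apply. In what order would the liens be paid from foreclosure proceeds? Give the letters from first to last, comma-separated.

C, F, B, D, A, E

First, effective dates: B's effective date is the deed date, October 18, 2023; C's effective date is August 9, 2022, when work began.
By effective date, earliest first: C (August 9, 2022), F (October 13, 2022), E (March 13, 2023), D (March 17, 2023), A (May 24, 2023), B (October 18, 2023).
E is senior to B before the subordination, so the two trade places.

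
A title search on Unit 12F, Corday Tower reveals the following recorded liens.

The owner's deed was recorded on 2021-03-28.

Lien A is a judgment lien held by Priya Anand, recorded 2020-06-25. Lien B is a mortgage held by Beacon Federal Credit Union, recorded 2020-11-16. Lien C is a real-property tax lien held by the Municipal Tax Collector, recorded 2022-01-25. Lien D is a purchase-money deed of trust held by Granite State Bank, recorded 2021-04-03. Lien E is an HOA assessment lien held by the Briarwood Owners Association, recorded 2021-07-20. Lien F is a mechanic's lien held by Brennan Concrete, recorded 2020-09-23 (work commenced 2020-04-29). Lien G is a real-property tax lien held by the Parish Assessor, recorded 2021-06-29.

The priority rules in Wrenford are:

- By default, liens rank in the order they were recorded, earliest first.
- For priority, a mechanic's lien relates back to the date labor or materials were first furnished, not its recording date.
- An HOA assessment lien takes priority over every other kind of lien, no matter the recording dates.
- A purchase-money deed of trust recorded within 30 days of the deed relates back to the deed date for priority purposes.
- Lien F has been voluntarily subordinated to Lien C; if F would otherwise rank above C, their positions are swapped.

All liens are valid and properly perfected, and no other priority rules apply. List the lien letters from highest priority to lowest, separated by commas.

Effective dates: D's effective date is the deed date, 2021-03-28; F's effective date is 2020-04-29, when work began.
E is an HOA assessment lien, so it outranks all other liens regardless of date.
The other liens, earliest effective date first: F (2020-04-29), A (2020-06-25), B (2020-11-16), D (2021-03-28), G (2021-06-29), C (2022-01-25).
F is senior to C before the subordination, so the two trade places.

E, C, A, B, D, G, F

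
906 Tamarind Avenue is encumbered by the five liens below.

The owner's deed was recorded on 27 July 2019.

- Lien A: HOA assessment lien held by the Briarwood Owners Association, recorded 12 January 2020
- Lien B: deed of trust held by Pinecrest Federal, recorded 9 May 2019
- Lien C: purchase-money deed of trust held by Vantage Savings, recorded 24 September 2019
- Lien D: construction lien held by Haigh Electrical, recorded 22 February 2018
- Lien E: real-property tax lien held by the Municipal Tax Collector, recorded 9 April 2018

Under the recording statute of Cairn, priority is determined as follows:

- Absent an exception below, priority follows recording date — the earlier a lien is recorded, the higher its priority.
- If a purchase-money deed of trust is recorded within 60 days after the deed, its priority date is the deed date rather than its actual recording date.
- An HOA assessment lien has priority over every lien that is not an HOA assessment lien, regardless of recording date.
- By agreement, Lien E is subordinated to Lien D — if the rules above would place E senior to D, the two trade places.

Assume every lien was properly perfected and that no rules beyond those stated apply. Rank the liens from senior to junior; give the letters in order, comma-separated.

Effective dates after the stated exceptions: C relates back to the deed date 27 July 2019.
As an HOA assessment lien, A is senior to every other lien.
Ordering the rest by effective date: D (22 February 2018), E (9 April 2018), B (9 May 2019), C (27 July 2019).
E already ranks below D; the subordination has no effect.

A, D, E, B, C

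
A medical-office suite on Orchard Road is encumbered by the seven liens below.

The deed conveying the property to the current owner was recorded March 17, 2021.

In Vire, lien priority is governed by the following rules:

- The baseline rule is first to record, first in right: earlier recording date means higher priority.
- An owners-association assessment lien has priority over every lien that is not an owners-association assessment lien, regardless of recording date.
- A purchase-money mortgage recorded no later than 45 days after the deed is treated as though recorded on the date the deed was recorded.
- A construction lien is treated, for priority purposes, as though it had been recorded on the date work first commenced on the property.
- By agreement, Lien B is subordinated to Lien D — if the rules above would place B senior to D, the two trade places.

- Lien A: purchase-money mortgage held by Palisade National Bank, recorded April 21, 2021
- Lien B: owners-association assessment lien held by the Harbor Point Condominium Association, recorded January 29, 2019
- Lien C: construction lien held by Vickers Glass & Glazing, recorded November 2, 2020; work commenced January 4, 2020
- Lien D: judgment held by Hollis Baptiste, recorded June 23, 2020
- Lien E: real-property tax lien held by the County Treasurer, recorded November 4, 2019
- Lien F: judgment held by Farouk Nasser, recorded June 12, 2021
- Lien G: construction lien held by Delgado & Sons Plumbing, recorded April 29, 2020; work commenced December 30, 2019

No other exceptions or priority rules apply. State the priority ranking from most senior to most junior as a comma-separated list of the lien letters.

Effective dates: A relates back to the deed date March 17, 2021; C relates back to January 4, 2020 (work commenced); G is treated as recorded December 30, 2019, the work-commencement date.
B is an owners-association assessment lien and takes priority over every other lien.
Remaining liens by effective date: E (November 4, 2019), G (December 30, 2019), C (January 4, 2020), D (June 23, 2020), A (March 17, 2021), F (June 12, 2021).
B is senior to D before the subordination, so the two trade places.

D, E, G, C, B, A, F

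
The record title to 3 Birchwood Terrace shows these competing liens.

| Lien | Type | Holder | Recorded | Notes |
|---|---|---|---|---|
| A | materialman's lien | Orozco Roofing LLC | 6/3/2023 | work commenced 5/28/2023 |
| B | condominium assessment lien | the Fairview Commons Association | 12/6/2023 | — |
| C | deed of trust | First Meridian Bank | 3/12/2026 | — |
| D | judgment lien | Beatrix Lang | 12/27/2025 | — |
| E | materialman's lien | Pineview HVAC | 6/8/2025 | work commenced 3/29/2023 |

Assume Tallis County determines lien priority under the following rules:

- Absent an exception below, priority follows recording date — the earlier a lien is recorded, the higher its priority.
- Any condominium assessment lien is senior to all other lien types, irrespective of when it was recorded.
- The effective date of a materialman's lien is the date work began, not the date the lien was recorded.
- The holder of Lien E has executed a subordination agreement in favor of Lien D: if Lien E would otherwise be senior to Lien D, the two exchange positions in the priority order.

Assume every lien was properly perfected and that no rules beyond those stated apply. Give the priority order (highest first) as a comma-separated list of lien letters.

B, D, A, E, C

Effective dates: A relates back to 5/28/2023 (work commenced); E is treated as recorded 3/29/2023, the work-commencement date.
As a condominium assessment lien, B is senior to every other lien.
Remaining liens by effective date: E (3/29/2023), A (5/28/2023), D (12/27/2025), C (3/12/2026).
E would otherwise be senior to D, so under the subordination agreement E and D exchange positions.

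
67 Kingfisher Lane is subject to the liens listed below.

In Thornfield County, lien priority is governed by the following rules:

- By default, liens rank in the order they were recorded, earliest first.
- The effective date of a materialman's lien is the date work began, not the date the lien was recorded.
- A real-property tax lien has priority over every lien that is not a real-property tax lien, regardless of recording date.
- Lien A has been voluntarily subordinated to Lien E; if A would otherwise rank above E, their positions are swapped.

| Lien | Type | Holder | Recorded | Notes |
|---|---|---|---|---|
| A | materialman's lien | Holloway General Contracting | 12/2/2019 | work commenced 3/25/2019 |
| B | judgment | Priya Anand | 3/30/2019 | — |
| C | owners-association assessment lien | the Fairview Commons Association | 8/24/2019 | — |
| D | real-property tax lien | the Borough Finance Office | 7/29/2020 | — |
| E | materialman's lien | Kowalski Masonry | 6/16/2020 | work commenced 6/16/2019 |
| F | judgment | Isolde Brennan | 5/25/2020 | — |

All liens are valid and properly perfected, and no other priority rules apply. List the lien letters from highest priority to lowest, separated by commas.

First, effective dates: A is treated as recorded 3/25/2019, the work-commencement date; E's effective date is 6/16/2019, when work began.
D, as a real-property tax lien, has superpriority and ranks first.
Ordering the rest by effective date: A (3/25/2019), B (3/30/2019), E (6/16/2019), C (8/24/2019), F (5/25/2020).
The subordination applies — A was senior to E — so A and E swap.

D, E, B, A, C, F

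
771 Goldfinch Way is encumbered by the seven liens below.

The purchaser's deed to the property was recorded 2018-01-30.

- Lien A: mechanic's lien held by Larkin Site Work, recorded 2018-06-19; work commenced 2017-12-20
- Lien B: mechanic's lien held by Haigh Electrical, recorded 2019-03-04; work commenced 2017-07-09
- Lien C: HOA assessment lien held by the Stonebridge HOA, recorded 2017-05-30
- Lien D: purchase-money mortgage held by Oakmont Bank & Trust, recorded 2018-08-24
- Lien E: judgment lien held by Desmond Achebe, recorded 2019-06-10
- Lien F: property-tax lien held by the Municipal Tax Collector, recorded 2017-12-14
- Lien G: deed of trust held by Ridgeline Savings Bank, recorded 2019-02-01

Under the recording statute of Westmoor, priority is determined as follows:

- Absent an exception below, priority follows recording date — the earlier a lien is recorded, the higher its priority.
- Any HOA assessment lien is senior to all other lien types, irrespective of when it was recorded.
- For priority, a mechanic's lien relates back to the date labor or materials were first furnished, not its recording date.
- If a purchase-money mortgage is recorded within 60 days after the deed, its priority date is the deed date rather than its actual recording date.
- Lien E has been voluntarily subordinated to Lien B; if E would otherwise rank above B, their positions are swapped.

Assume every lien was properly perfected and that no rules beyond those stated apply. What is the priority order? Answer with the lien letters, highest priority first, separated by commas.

C, B, F, A, D, G, E

First, effective dates: A relates back to 2017-12-20 (work commenced); B's effective date is 2017-07-09, when work began; D was recorded 206 days after the deed — beyond 60 days — so no relation-back applies.
C is an HOA assessment lien and takes priority over every other lien.
Remaining liens by effective date: B (2017-07-09), F (2017-12-14), A (2017-12-20), D (2018-08-24), G (2019-02-01), E (2019-06-10).
E is already junior to B, so the subordination agreement changes nothing.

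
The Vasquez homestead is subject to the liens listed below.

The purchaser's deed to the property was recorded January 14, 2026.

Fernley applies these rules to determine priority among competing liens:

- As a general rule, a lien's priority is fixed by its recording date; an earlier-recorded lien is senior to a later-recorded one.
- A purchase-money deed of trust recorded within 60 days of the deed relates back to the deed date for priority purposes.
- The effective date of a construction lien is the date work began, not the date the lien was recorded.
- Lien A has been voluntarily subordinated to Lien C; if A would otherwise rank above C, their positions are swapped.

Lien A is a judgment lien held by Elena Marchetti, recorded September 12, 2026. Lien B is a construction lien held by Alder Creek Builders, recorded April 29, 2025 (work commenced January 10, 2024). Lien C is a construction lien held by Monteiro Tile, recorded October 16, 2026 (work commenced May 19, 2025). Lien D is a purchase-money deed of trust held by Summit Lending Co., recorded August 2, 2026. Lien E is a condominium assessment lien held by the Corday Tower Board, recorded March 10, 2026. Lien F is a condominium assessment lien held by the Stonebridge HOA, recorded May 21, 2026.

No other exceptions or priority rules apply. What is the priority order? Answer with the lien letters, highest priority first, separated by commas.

B, C, E, F, D, A

Adjusting effective dates: B's effective date is January 10, 2024, when work began; C's effective date is May 19, 2025, when work began; D missed the 60-day window (200 days after the deed), so its recording date stands.
Ordering by effective date: B (January 10, 2024), C (May 19, 2025), E (March 10, 2026), F (May 21, 2026), D (August 2, 2026), A (September 12, 2026).
A is already junior to C, so the subordination agreement changes nothing.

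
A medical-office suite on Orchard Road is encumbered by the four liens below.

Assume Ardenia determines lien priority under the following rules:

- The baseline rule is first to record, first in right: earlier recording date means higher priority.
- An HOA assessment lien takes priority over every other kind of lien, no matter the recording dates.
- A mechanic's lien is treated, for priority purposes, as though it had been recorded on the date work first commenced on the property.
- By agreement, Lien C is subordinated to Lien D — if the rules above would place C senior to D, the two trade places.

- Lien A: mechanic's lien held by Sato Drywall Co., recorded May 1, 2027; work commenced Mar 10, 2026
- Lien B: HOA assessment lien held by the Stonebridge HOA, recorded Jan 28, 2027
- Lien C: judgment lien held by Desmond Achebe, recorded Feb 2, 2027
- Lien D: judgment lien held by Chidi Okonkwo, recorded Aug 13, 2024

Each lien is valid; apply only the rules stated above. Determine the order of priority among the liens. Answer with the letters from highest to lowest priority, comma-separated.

Adjusting effective dates: A is treated as recorded Mar 10, 2026, the work-commencement date.
B is an HOA assessment lien and takes priority over every other lien.
Remaining liens by effective date: D (Aug 13, 2024), A (Mar 10, 2026), C (Feb 2, 2027).
C is already junior to D, so the subordination agreement changes nothing.

B, D, A, C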